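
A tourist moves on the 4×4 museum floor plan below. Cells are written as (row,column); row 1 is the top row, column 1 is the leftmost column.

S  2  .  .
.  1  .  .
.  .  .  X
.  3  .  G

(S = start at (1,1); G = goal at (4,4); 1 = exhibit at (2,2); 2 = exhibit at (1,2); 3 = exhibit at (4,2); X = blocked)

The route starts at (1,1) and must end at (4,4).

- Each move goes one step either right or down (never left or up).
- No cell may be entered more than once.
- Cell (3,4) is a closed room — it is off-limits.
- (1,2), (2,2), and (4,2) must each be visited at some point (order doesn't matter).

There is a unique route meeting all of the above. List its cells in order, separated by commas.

(1,1), (1,2), (2,2), (3,2), (4,2), (4,3), (4,4)

Moves only go right or down, so the column and row indices never decrease.
Route from (1,1): right 1 to (1,2), down 3 to (4,2), right 2 to (4,4) — 6 moves in all.
Check: all required cells visited.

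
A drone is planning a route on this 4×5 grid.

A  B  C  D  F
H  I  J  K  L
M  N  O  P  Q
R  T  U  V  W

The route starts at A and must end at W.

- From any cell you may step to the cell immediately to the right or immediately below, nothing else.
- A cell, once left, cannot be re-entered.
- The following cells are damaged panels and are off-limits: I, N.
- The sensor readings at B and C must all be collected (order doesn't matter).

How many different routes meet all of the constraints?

10

A right/down-only route from A to W makes exactly 3 down-moves and 4 right-moves in some order.
With no other constraints that would be C(7,3) = 35 routes.
A monotone route can only reach the required cells in the order B, C, so split there and multiply the segment counts (each segment already excludes blocked cells): A→B: 1; B→C: 1; C→W: 10; product = 10.
That gives 10 routes.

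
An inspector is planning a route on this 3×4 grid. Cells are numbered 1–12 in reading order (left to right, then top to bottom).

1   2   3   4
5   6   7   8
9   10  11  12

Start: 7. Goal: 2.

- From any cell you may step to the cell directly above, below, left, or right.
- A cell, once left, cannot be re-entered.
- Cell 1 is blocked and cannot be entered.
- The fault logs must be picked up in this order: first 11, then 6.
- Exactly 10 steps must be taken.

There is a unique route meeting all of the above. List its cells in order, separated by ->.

The waypoints must appear in the order 11, 6, with no cell reused.
Route from 7: up to 3, right to 4, 2× down (reaching 12), 3× left (reaching 9), up to 5, right to 6, up to 2 — 10 moves in all.
Check: order respected (11 at step 5, 6 at step 9); 10 moves as required.

7 -> 3 -> 4 -> 8 -> 12 -> 11 -> 10 -> 9 -> 5 -> 6 -> 2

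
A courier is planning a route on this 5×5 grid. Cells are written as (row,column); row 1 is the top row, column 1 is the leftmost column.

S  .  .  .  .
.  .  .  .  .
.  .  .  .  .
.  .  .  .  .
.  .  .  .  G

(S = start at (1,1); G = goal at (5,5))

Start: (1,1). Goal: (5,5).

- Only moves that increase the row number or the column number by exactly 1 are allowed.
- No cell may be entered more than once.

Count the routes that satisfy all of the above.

70

A right/down-only route from (1,1) to (5,5) makes exactly 4 down-moves and 4 right-moves in some order.
With no other constraints that would be C(8,4) = 70 routes.
That gives 70 routes.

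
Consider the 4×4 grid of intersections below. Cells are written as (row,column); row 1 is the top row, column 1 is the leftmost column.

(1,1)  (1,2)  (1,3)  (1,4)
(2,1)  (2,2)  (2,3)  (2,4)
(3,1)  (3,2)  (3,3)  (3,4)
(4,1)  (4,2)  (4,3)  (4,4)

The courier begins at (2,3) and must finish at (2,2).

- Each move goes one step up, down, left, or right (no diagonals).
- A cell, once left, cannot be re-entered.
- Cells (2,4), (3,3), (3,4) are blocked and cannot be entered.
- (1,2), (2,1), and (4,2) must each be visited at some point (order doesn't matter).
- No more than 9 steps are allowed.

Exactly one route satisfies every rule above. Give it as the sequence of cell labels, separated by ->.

Any route must reach (1,2), (2,1), and (4,2) and still end at (2,2) within 9 moves, so the order of the required stops is forced.
Route from (2,3): up to (1,3), 2× left (reaching (1,1)), 3× down (reaching (4,1)), right to (4,2), 2× up (reaching (2,2)) — 9 moves in all.
Check: all required cells visited; 9 ≤ 9 moves.

(2,3) -> (1,3) -> (1,2) -> (1,1) -> (2,1) -> (3,1) -> (4,1) -> (4,2) -> (3,2) -> (2,2)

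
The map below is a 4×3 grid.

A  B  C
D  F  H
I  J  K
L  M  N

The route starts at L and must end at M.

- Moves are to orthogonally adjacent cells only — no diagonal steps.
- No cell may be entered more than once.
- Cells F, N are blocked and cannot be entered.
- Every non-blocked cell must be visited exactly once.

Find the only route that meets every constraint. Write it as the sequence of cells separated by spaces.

Need to visit all 10 open cells exactly once, starting at L and ending at M.
Route from L: 3× up (reaching A), 2× right (reaching C), 2× down (reaching K), left to J, down to M — 9 moves in all.
Check: all 10 open cells covered.

L I D A B C H K J M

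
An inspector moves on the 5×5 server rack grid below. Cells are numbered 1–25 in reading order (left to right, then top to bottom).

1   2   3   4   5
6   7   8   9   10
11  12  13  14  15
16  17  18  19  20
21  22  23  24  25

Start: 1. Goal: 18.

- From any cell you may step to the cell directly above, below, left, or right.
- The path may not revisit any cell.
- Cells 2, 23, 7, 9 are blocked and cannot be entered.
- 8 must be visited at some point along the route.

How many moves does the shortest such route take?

13

Any route passes through 8 somewhere between 1 and 18. Summing Manhattan distances along the two legs (1 → 8 → 18) gives a lower bound of 3 + 2 = 5 moves.
That bound ignores the blocked cells. Measuring each leg by the fewest moves that actually steer around them (1→8: 5; 8→18: 2) raises the lower bound to 7.
The shortest route satisfying every rule uses 13 moves: 1 → 6 → 11 → 12 → 13 → 8 → 3 → 4 → 5 → 10 → 15 → 20 → 19 → 18.
The no-revisit rule (legs can't share cells) pushes the minimum above the 7-move bound; an exhaustive check rules out every length from 7 to 12 (on a 4-connected grid the length of any start-to-goal walk has the same parity as the Manhattan bound, so only lengths 7, 9, 11, … need checking), leaving 13 as the minimum.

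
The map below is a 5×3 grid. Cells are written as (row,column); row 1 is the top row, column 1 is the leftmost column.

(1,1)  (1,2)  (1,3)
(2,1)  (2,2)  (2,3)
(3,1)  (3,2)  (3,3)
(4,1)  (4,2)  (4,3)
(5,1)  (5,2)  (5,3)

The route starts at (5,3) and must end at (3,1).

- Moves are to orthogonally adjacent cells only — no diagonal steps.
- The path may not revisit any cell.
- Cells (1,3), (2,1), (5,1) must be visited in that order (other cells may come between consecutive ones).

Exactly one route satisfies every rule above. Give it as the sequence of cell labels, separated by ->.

The waypoints must appear in the order (1,3), (2,1), (5,1), with no cell reused.
Route from (5,3): 4× up (reaching (1,3)), 2× left (reaching (1,1)), down to (2,1), right to (2,2), 3× down (reaching (5,2)), left to (5,1), 2× up (reaching (3,1)) — 14 moves in all.
Check: order respected ((1,3) at step 4, (2,1) at step 7, (5,1) at step 12).

(5,3) -> (4,3) -> (3,3) -> (2,3) -> (1,3) -> (1,2) -> (1,1) -> (2,1) -> (2,2) -> (3,2) -> (4,2) -> (5,2) -> (5,1) -> (4,1) -> (3,1)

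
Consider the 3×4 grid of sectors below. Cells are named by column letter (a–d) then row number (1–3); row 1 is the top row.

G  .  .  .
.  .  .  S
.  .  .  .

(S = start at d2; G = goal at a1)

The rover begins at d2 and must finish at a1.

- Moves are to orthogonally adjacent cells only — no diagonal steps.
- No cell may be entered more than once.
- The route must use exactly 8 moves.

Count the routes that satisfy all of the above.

11

Need simple routes of exactly 8 moves from d2 to a1 (Manhattan distance 4, so 2 moves are spent on a detour and 2 undoing it).
Branch systematically from the start, pruning whenever the remaining move budget drops below the Manhattan distance to a1 or differs from it in parity. Grouping the completions by first move — via d1: 5; via d3: 4; via c2: 2 — and summing: 5 + 4 + 2 = 11.
That gives 11 routes.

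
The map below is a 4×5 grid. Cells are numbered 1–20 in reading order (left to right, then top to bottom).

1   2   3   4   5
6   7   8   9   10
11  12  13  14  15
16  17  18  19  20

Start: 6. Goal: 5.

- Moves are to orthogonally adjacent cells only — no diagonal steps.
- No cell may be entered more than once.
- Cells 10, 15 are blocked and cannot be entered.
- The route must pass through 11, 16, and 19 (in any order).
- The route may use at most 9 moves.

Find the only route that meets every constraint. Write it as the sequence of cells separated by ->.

6 -> 11 -> 16 -> 17 -> 18 -> 19 -> 14 -> 9 -> 4 -> 5

Any route must reach 11, 16, and 19 and still end at 5 within 9 moves, so the order of the required stops is forced.
Route from 6: down 2 to 16, right 3 to 19, up 3 to 4, right 1 to 5 — 9 moves in all.
Check: all required cells visited; 9 ≤ 9 moves.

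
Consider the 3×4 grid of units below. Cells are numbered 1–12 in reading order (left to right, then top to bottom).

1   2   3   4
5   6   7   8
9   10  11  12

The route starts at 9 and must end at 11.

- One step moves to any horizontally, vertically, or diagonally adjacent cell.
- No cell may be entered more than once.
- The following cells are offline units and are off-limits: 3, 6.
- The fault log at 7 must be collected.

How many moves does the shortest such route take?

Any route passes through 7 somewhere between 9 and 11. Summing Chebyshev distances along the two legs (9 → 7 → 11) gives a lower bound of 2 + 1 = 3 moves.
A route of 3 moves achieves this: 9 → 10 → 7 → 11.
Since 3 matches the lower bound, it is optimal.

3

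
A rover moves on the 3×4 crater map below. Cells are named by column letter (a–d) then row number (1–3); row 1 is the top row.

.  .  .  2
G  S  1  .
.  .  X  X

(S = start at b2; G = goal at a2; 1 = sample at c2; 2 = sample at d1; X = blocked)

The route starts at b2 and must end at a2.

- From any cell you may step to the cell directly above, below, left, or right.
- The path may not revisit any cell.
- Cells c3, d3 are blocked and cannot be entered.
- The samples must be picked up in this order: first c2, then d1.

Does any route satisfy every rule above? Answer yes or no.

yes

One route that works: b2 → c2 → d2 → d1 → c1 → b1 → a1 → a2.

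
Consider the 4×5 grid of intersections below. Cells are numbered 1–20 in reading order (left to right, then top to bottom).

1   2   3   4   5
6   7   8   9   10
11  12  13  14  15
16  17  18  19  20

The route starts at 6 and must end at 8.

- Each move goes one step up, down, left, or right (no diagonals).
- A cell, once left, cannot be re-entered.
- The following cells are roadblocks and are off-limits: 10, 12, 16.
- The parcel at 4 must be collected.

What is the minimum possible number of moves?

Any route passes through 4 somewhere between 6 and 8. Summing Manhattan distances along the two legs (6 → 4 → 8) gives a lower bound of 4 + 2 = 6 moves.
A route of 6 moves achieves this: 6 → 1 → 2 → 3 → 4 → 9 → 8.
Since 6 matches the lower bound, it is optimal.

6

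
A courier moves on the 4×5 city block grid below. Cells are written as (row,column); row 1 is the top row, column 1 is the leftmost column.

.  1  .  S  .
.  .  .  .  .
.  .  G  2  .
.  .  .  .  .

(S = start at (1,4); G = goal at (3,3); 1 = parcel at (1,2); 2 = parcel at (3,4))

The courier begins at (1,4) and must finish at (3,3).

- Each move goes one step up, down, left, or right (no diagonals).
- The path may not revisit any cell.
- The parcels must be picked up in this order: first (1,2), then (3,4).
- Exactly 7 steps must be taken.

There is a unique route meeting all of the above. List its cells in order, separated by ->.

The waypoints must appear in the order (1,2), (3,4), with no cell reused.
Route from (1,4): 2× left (reaching (1,2)), down to (2,2), 2× right (reaching (2,4)), down to (3,4), left to (3,3) — 7 moves in all.
Check: order respected (1 at step 2, 2 at step 6); 7 moves as required.

(1,4) -> (1,3) -> (1,2) -> (2,2) -> (2,3) -> (2,4) -> (3,4) -> (3,3)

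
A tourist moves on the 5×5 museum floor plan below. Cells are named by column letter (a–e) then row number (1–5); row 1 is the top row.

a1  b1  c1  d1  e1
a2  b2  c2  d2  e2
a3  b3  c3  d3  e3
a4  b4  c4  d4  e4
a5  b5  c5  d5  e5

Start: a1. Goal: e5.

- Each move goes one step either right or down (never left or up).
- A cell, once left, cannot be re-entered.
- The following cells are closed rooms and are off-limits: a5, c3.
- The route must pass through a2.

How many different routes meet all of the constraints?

16

A right/down-only route from a1 to e5 makes exactly 4 down-moves and 4 right-moves in some order.
With no other constraints that would be C(8,4) = 70 routes.
Split at a2 and multiply the segment counts (each segment already excludes blocked cells): a1→a2: 1; a2→e5: 16; product = 16.
That gives 16 routes.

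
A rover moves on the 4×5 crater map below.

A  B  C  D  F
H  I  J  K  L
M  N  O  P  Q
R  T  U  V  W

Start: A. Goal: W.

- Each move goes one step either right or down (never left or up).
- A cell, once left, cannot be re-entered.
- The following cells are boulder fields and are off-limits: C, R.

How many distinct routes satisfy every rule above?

24

A right/down-only route from A to W makes exactly 3 down-moves and 4 right-moves in some order.
With no other constraints that would be C(7,3) = 35 routes.
Subtract routes through each blocked cell (inclusion–exclusion for overlaps): − through C: 10 − through R: 1 → 24.
That gives 24 routes.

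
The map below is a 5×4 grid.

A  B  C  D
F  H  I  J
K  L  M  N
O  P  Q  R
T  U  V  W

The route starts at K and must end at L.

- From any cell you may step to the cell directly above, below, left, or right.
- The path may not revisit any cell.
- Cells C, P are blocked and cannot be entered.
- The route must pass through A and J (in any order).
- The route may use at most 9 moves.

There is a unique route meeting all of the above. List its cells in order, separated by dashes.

K - F - A - B - H - I - J - N - M - L

The 9-move cap with required stops at A, J leaves no slack for detours.
Route from K: up 2 to A, right 1 to B, down 1 to H, right 2 to J, down 1 to N, left 2 to L — 9 moves in all.
Check: all required cells visited; 9 ≤ 9 moves.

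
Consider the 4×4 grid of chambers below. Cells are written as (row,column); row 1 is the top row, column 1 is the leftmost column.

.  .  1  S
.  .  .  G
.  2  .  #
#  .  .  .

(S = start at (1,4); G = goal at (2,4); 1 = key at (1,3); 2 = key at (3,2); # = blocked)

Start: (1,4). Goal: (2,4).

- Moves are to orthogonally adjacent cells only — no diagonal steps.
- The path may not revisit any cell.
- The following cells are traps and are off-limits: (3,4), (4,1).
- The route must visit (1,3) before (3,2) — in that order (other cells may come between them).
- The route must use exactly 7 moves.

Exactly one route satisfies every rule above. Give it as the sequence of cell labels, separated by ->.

(1,4) -> (1,3) -> (1,2) -> (2,2) -> (3,2) -> (3,3) -> (2,3) -> (2,4)

The waypoints must appear in the order (1,3), (3,2), with no cell reused.
Route from (1,4): left 2 to (1,2), down 2 to (3,2), right 1 to (3,3), up 1 to (2,3), right 1 to (2,4) — 7 moves in all.
Check: order respected (1 at step 1, 2 at step 4); 7 moves as required.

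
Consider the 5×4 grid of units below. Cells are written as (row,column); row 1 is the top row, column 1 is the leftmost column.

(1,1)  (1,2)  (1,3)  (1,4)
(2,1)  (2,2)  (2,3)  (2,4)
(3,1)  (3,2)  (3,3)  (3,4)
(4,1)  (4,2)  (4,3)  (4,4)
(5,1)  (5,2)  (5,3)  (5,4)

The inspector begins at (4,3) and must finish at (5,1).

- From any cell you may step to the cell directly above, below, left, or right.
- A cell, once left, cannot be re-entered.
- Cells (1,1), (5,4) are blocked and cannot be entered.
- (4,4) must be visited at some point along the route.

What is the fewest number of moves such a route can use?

Any route passes through (4,4) somewhere between (4,3) and (5,1). Summing Manhattan distances along the two legs ((4,3) → (4,4) → (5,1)) gives a lower bound of 1 + 4 = 5 moves.
The shortest route satisfying every rule uses 7 moves: (4,3) → (4,4) → (3,4) → (3,3) → (3,2) → (4,2) → (5,2) → (5,1).
The no-revisit rule (legs can't share cells) pushes the minimum above the 5-move bound; an exhaustive check rules out every length from 5 to 6, leaving 7 as the minimum.

7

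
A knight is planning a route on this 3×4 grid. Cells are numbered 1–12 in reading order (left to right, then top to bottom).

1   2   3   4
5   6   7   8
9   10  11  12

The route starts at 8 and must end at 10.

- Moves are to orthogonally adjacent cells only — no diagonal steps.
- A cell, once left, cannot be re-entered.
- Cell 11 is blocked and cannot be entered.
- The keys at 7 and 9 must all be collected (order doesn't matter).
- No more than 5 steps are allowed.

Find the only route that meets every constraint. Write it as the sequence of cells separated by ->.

8 -> 7 -> 6 -> 5 -> 9 -> 10

The 5-move cap with required stops at 7, 9 leaves no slack for detours.
Route from 8: 3× left (reaching 5), down to 9, right to 10 — 5 moves in all.
Check: all required cells visited; 5 ≤ 5 moves.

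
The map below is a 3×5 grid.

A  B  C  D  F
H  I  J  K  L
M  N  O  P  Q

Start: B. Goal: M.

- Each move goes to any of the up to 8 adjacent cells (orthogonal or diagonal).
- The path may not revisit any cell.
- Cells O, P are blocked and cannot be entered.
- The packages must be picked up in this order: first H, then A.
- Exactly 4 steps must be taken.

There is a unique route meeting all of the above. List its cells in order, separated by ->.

B -> H -> A -> I -> M

The waypoints must appear in the order H, A, with no cell reused.
Route from B: down-left 1 to H, up 1 to A, down-right 1 to I, down-left 1 to M — 4 moves in all.
Check: order respected (H at step 1, A at step 2); 4 moves as required.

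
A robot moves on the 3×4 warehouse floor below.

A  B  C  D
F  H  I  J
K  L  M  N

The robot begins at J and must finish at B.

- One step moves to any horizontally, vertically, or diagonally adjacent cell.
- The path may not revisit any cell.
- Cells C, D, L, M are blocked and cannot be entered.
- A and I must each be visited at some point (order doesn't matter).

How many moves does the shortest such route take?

Any route passes through A and I in some order between J and B. Summing Chebyshev distances along each leg and taking the cheapest ordering (J → I → A → B) gives a lower bound of 1 + 2 + 1 = 4 moves.
A route of 4 moves achieves this: J → I → H → A → B.
Since 4 matches the lower bound, it is optimal.

4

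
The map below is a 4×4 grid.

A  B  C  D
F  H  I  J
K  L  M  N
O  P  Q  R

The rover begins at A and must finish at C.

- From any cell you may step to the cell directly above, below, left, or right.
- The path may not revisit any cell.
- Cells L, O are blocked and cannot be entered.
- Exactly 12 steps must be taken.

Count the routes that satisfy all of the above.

Need simple routes of exactly 12 moves from A to C (Manhattan distance 2, so 5 moves are spent on a detour and 5 undoing it).
No route satisfies every constraint, so the count is 0.

0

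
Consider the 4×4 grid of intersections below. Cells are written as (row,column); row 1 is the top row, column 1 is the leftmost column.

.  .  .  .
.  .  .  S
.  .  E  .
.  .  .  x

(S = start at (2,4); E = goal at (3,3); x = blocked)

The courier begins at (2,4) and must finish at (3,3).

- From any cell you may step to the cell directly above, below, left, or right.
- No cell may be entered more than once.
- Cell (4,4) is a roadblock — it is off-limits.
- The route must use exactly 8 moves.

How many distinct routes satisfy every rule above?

16

Need simple routes of exactly 8 moves from (2,4) to (3,3) (Manhattan distance 2, so 3 moves are spent on a detour and 3 undoing it).
Branch systematically from the start, pruning whenever the remaining move budget drops below the Manhattan distance to (3,3) or differs from it in parity. Grouping the completions by first move — via (1,4): 7; via (2,3): 9 (no valid completion starts via (3,4)) — and summing: 7 + 9 = 16.
That gives 16 routes.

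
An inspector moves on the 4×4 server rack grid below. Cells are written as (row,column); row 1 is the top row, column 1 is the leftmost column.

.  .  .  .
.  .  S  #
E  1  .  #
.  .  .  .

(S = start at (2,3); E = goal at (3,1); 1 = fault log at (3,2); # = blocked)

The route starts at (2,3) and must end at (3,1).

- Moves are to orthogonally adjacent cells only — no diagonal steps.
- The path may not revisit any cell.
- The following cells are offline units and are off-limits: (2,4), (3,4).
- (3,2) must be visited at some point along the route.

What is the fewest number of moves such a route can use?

3

Any route passes through (3,2) somewhere between (2,3) and (3,1). Summing Manhattan distances along the two legs ((2,3) → (3,2) → (3,1)) gives a lower bound of 2 + 1 = 3 moves.
A route of 3 moves achieves this: (2,3) → (3,3) → (3,2) → (3,1).
Since 3 matches the lower bound, it is optimal.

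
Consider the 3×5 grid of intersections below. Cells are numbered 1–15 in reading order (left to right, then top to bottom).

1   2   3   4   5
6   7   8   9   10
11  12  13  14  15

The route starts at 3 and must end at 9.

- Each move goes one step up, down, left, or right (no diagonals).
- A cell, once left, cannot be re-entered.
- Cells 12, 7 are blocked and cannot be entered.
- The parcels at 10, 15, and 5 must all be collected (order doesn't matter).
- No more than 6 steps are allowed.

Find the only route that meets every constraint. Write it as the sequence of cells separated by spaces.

3 4 5 10 15 14 9

The 6-move cap with required stops at 10, 15, 5 leaves no slack for detours.
Route from 3: 2× right (reaching 5), 2× down (reaching 15), left to 14, up to 9 — 6 moves in all.
Check: all required cells visited; 6 ≤ 6 moves.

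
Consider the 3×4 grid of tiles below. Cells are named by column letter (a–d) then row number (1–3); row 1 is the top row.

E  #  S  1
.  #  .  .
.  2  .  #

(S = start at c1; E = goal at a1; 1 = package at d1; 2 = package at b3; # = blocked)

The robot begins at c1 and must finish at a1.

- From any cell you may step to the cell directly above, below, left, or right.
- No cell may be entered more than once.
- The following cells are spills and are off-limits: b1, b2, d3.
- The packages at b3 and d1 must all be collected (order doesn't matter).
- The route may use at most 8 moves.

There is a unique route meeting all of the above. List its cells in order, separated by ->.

Any route must reach b3 and d1 and still end at a1 within 8 moves, so the order of the required stops is forced.
Route from c1: right to d1, down to d2, left to c2, down to c3, 2× left (reaching a3), 2× up (reaching a1) — 8 moves in all.
Check: all required cells visited; 8 ≤ 8 moves.

c1 -> d1 -> d2 -> c2 -> c3 -> b3 -> a3 -> a2 -> a1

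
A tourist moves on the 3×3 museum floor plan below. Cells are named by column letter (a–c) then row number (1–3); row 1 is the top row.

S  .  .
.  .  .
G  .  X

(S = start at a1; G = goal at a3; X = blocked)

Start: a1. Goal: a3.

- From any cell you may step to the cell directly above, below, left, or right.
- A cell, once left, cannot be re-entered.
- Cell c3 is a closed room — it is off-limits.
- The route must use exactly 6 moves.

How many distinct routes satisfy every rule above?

2

Need simple routes of exactly 6 moves from a1 to a3 (Manhattan distance 2, so 2 moves are spent on a detour and 2 undoing it).
Enumerating: a1 b1 c1 c2 b2 b3 a3 | a1 b1 c1 c2 b2 a2 a3.
That gives 2 routes.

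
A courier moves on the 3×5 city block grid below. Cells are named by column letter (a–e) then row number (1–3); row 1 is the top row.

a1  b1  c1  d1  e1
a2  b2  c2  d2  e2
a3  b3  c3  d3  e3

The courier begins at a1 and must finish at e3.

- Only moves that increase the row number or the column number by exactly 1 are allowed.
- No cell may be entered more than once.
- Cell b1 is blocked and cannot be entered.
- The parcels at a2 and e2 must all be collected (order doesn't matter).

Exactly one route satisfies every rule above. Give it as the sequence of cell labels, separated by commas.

a1, a2, b2, c2, d2, e2, e3

Moves only go right or down, so the column and row indices never decrease.
Route from a1: down to a2, 4× right (reaching e2), down to e3 — 6 moves in all.
Check: all required cells visited.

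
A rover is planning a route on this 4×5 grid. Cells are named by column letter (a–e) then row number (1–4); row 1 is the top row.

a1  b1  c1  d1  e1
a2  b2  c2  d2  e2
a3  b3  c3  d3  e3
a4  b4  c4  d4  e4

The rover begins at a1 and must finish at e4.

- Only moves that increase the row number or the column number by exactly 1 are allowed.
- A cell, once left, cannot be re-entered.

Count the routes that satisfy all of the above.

35

A right/down-only route from a1 to e4 makes exactly 3 down-moves and 4 right-moves in some order.
With no other constraints that would be C(7,3) = 35 routes.
That gives 35 routes.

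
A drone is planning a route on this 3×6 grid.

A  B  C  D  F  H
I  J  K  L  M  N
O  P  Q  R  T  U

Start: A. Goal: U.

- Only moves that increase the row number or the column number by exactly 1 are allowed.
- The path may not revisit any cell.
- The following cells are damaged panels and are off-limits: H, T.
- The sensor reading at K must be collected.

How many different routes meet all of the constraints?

3

A right/down-only route from A to U makes exactly 2 down-moves and 5 right-moves in some order.
With no other constraints that would be C(7,2) = 21 routes.
Split at K and multiply the segment counts (each segment already excludes blocked cells): A→K: 3; K→U: 1; product = 3.
That gives 3 routes.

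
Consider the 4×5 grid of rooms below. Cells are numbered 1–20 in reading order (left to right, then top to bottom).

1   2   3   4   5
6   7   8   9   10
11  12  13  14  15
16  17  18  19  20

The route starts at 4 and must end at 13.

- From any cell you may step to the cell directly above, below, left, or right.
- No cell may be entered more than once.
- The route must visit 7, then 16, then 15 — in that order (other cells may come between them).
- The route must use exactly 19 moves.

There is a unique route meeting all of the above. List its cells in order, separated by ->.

The waypoints must appear in the order 7, 16, 15, with no cell reused.
Route from 4: right to 5, down to 10, 2× left (reaching 8), up to 3, 2× left (reaching 1), down to 6, right to 7, down to 12, left to 11, down to 16, 4× right (reaching 20), up to 15, 2× left (reaching 13) — 19 moves in all.
Check: order respected (7 at step 9, 16 at step 12, 15 at step 17); 19 moves as required.

4 -> 5 -> 10 -> 9 -> 8 -> 3 -> 2 -> 1 -> 6 -> 7 -> 12 -> 11 -> 16 -> 17 -> 18 -> 19 -> 20 -> 15 -> 14 -> 13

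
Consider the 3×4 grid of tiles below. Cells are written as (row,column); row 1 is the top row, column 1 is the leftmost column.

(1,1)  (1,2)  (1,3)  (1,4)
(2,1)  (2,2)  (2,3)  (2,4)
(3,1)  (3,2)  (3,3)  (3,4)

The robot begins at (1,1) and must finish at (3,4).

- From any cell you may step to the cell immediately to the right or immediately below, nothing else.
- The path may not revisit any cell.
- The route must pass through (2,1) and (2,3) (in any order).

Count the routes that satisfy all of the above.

2

A right/down-only route from (1,1) to (3,4) makes exactly 2 down-moves and 3 right-moves in some order.
With no other constraints that would be C(5,2) = 10 routes.
A monotone route can only reach the required cells in the order (2,1), (2,3), so split there and multiply the segment counts: (1,1)→(2,1): 1; (2,1)→(2,3): 1; (2,3)→(3,4): 2; product = 2.
That gives 2 routes.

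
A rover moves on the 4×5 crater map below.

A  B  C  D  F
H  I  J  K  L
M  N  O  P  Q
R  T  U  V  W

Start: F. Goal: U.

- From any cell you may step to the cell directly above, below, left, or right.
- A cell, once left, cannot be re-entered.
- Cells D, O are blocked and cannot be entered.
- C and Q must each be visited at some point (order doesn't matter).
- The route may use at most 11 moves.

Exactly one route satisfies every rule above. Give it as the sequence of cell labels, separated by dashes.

F - L - Q - P - K - J - C - B - I - N - T - U

The budget equals the shortest possible length, so every move has to be on a shortest route through the required cells.
Route from F: 2× down (reaching Q), left to P, up to K, left to J, up to C, left to B, 3× down (reaching T), right to U — 11 moves in all.
Check: all required cells visited; 11 ≤ 11 moves.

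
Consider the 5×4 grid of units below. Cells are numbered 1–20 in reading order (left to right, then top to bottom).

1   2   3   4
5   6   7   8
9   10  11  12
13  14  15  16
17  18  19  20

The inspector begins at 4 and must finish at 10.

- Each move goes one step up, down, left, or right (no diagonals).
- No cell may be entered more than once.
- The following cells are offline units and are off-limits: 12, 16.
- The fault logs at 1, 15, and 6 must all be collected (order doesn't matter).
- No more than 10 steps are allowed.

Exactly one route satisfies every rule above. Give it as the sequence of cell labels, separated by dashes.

4 - 3 - 2 - 1 - 5 - 6 - 7 - 11 - 15 - 14 - 10

The budget equals the shortest possible length, so every move has to be on a shortest route through the required cells.
Route from 4: left 3 to 1, down 1 to 5, right 2 to 7, down 2 to 15, left 1 to 14, up 1 to 10 — 10 moves in all.
Check: all required cells visited; 10 ≤ 10 moves.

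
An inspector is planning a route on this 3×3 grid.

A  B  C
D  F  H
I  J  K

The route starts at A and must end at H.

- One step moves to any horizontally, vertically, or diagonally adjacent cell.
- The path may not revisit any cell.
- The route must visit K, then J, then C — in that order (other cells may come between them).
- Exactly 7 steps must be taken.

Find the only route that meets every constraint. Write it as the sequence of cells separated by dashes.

The waypoints must appear in the order K, J, C, with no cell reused.
Route from A: 2× down-right (reaching K), left to J, up-left to D, up-right to B, right to C, down to H — 7 moves in all.
Check: order respected (K at step 2, J at step 3, C at step 6); 7 moves as required.

A - F - K - J - D - B - C - H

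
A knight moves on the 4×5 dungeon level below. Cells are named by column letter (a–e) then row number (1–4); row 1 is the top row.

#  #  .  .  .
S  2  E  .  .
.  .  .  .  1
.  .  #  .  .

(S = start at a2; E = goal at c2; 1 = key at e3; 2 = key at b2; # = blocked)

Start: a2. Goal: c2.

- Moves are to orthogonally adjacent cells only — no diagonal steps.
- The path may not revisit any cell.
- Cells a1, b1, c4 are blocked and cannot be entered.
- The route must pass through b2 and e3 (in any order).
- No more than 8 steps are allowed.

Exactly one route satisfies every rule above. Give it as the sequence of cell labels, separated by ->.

a2 -> b2 -> b3 -> c3 -> d3 -> e3 -> e2 -> d2 -> c2

The budget equals the shortest possible length, so every move has to be on a shortest route through the required cells.
Route from a2: right to b2, down to b3, 3× right (reaching e3), up to e2, 2× left (reaching c2) — 8 moves in all.
Check: all required cells visited; 8 ≤ 8 moves.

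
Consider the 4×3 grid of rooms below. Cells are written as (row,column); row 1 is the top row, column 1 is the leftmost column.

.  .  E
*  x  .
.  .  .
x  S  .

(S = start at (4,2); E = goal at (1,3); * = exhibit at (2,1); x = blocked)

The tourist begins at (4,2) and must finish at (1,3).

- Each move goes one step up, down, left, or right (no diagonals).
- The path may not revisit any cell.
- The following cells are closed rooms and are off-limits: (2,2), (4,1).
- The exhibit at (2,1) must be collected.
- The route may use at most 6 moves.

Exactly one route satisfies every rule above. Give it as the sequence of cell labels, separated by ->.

(4,2) -> (3,2) -> (3,1) -> (2,1) -> (1,1) -> (1,2) -> (1,3)

The budget equals the shortest possible length, so every move has to be on a shortest route through the required cells.
Route from (4,2): up to (3,2), left to (3,1), 2× up (reaching (1,1)), 2× right (reaching (1,3)) — 6 moves in all.
Check: all required cells visited; 6 ≤ 6 moves.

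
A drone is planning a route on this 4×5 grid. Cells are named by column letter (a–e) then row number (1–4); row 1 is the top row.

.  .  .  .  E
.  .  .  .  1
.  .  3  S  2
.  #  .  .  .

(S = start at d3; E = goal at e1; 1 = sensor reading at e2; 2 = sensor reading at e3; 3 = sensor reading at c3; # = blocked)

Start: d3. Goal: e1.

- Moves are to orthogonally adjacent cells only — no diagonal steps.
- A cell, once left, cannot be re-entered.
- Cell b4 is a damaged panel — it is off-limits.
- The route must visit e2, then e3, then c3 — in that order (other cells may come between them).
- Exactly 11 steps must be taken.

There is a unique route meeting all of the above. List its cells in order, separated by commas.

d3, d2, e2, e3, e4, d4, c4, c3, c2, c1, d1, e1

The waypoints must appear in the order e2, e3, c3, with no cell reused.
Route from d3: up 1 to d2, right 1 to e2, down 2 to e4, left 2 to c4, up 3 to c1, right 2 to e1 — 11 moves in all.
Check: order respected (1 at step 2, 2 at step 3, 3 at step 7); 11 moves as required.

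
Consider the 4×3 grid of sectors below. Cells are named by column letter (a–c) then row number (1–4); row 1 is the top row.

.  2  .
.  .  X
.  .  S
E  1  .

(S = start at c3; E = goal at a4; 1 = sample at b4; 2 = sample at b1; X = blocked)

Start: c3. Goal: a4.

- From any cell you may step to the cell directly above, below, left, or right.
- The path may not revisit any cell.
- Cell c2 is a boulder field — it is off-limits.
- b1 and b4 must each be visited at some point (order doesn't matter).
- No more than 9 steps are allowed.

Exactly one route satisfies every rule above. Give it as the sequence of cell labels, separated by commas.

The budget equals the shortest possible length, so every move has to be on a shortest route through the required cells.
Route from c3: down to c4, left to b4, 3× up (reaching b1), left to a1, 3× down (reaching a4) — 9 moves in all.
Check: all required cells visited; 9 ≤ 9 moves.

c3, c4, b4, b3, b2, b1, a1, a2, a3, a4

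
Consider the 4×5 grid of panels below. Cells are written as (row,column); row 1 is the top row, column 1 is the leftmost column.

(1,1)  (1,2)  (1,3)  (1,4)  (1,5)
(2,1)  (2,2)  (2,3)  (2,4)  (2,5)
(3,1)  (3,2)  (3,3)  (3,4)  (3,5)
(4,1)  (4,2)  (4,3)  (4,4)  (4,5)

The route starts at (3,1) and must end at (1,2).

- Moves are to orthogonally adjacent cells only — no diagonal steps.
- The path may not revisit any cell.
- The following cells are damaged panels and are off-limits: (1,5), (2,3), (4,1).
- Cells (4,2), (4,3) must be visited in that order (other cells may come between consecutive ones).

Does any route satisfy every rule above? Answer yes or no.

One route that works: (3,1) → (3,2) → (4,2) → (4,3) → (3,3) → (3,4) → (2,4) → (1,4) → (1,3) → (1,2).

yes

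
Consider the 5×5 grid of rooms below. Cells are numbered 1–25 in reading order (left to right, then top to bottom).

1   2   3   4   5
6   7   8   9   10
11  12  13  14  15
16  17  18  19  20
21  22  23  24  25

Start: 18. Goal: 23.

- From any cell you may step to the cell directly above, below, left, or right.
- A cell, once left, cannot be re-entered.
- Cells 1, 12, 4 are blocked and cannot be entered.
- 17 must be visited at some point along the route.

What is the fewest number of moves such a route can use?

3

Any route passes through 17 somewhere between 18 and 23. Summing Manhattan distances along the two legs (18 → 17 → 23) gives a lower bound of 1 + 2 = 3 moves.
A route of 3 moves achieves this: 18 → 17 → 22 → 23.
Since 3 matches the lower bound, it is optimal.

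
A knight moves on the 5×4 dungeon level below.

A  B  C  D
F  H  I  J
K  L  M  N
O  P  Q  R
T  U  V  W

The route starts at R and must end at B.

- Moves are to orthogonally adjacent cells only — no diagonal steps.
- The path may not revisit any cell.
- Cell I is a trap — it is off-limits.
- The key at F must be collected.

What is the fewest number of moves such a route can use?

7

Any route passes through F somewhere between R and B. Summing Manhattan distances along the two legs (R → F → B) gives a lower bound of 5 + 2 = 7 moves.
A route of 7 moves achieves this: R → N → M → L → H → F → A → B.
Since 7 matches the lower bound, it is optimal.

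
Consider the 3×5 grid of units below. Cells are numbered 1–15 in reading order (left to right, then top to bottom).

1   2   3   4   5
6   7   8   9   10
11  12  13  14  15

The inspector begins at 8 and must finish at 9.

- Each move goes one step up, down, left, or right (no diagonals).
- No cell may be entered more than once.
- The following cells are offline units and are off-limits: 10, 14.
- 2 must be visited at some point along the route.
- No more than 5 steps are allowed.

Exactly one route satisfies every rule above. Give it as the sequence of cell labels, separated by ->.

8 -> 7 -> 2 -> 3 -> 4 -> 9

The 5-move cap with required stops at 2 leaves no slack for detours.
Route from 8: left 1 to 7, up 1 to 2, right 2 to 4, down 1 to 9 — 5 moves in all.
Check: all required cells visited; 5 ≤ 5 moves.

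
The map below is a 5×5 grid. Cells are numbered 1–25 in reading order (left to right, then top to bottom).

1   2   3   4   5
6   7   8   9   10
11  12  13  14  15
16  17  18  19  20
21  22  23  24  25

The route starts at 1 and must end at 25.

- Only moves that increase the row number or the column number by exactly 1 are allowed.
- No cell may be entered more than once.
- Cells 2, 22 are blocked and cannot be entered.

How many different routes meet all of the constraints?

31

A right/down-only route from 1 to 25 makes exactly 4 down-moves and 4 right-moves in some order.
With no other constraints that would be C(8,4) = 70 routes.
Subtract routes through each blocked cell (inclusion–exclusion for overlaps): − through 2: 35 − through 22: 5 + through 2&22: 1 → 31.
That gives 31 routes.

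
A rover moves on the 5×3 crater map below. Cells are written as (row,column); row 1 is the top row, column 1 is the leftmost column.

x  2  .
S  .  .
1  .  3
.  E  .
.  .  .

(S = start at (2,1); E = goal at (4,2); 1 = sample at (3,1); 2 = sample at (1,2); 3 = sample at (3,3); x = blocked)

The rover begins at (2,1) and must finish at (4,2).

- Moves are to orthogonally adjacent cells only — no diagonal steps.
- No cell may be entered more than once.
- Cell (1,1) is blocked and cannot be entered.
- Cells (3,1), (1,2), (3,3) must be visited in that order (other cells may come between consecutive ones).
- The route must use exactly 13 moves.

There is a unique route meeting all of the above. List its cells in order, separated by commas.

The waypoints must appear in the order (3,1), (1,2), (3,3), with no cell reused.
Route from (2,1): down to (3,1), right to (3,2), 2× up (reaching (1,2)), right to (1,3), 4× down (reaching (5,3)), 2× left (reaching (5,1)), up to (4,1), right to (4,2) — 13 moves in all.
Check: order respected (1 at step 1, 2 at step 4, 3 at step 7); 13 moves as required.

(2,1), (3,1), (3,2), (2,2), (1,2), (1,3), (2,3), (3,3), (4,3), (5,3), (5,2), (5,1), (4,1), (4,2)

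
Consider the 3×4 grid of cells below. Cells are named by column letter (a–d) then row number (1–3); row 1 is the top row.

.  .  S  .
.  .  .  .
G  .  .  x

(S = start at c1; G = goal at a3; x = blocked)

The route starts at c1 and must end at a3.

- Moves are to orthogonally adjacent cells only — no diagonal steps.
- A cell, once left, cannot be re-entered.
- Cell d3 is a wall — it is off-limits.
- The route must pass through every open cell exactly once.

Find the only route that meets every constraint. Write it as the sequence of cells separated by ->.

Need to visit all 11 open cells exactly once, starting at c1 and ending at a3.
Route from c1: right to d1, down to d2, left to c2, down to c3, left to b3, 2× up (reaching b1), left to a1, 2× down (reaching a3) — 10 moves in all.
Check: all 11 open cells covered.

c1 -> d1 -> d2 -> c2 -> c3 -> b3 -> b2 -> b1 -> a1 -> a2 -> a3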